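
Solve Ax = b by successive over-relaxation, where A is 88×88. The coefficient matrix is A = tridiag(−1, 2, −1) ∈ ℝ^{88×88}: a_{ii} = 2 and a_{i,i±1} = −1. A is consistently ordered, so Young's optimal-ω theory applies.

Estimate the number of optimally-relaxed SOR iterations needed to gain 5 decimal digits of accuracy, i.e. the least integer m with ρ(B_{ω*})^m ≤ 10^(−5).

n=88: λ(B_J) = 1 − λ(A)/2 = cos(kπ/89); k=1 gives ρ_J = 0.9993771.
√(1 − cos²(π/89)) = sin(π/89) ≈ 0.0352915.
So ω* = 2/1.0352915 = 1.9318231 (Young).
ρ_SOR = ω* − 1 = 1.9318231 − 1 = 0.9318231.
m ≥ 5·ln10 / (−ln 0.9318231) = 163.044; smallest integer m = 164.

m = 164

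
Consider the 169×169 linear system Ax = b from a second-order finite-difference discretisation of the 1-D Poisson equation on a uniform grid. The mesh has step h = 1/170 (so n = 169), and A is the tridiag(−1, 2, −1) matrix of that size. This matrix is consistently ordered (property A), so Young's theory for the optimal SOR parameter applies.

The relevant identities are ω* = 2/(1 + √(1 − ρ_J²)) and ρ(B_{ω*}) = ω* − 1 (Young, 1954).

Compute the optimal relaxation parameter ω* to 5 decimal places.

ω* = 1.96371

½·tridiag(1,0,1) at n=169: λ_k = cos(kπ/170); max |λ| at k=1 ⇒ ρ_J = cos(π/170) ≈ 0.99983.
√(1−ρ_J²) simplifies to sin(π/170) = 0.018479.
[ω*] 2 ÷ (1 + 0.018479) = 2 ÷ 1.018479 = 1.96371.
At ω = 1.96371 every |λ(B_ω)| = ω−1, so ρ_SOR = 0.96371.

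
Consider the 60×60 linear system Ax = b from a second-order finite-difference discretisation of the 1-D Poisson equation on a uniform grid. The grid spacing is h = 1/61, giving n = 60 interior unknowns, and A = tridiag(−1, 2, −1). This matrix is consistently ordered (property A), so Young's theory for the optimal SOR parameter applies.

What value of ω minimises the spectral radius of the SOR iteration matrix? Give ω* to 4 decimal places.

ω* = 1.9021

spectrum of D⁻¹(L+U) = {cos(kπ/61) : 1≤k≤60}; ρ_J = cos(π/61) = 0.9987.
√(1 − cos²(π/61)) = sin(π/61) ≈ 0.05148.
ω* = 2 / (1 + 0.05148) = 2 / 1.05148 ≈ 1.9021.
At ω = 1.9021 every |λ(B_ω)| = ω−1, so ρ_SOR = 0.9021.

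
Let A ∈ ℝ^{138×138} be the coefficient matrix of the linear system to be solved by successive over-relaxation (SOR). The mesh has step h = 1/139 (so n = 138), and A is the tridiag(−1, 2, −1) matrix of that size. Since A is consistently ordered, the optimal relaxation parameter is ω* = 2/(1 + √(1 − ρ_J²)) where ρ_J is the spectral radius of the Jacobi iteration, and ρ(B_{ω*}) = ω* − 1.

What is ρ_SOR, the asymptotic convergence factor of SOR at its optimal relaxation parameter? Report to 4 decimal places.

ρ_SOR = 0.9558

½·tridiag(1,0,1) at n=138: λ_k = cos(kπ/139); max |λ| at k=1 ⇒ ρ_J = cos(π/139) ≈ 0.9997.
1 − cos²(π/139) = sin²(π/139) ⇒ √(1−ρ_J²) = sin(π/139) = 0.02260.
ω* = 2 / (1 + 0.02260) = 2 / 1.02260 ≈ 1.9558.
[ρ_SOR] ω* − 1 = 0.9558.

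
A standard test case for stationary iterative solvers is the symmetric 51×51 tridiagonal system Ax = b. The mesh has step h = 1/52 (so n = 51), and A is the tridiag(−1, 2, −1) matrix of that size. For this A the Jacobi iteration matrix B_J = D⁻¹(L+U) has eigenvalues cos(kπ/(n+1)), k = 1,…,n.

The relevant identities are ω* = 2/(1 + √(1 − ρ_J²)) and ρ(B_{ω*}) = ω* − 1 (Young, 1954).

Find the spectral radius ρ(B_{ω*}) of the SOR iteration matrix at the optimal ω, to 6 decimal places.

ρ_SOR = 0.886119

½·tridiag(1,0,1) at n=51: λ_k = cos(kπ/52); max |λ| at k=1 ⇒ ρ_J = cos(π/52) ≈ 0.998176.
√(1−ρ_J²) = |sin(π/52)| = 0.0603785
ω* = 2/(1 + 0.0603785) = 2/1.0603785 = 1.886119.
and ρ(B_{ω*}) = 1.886119 − 1 = 0.886119.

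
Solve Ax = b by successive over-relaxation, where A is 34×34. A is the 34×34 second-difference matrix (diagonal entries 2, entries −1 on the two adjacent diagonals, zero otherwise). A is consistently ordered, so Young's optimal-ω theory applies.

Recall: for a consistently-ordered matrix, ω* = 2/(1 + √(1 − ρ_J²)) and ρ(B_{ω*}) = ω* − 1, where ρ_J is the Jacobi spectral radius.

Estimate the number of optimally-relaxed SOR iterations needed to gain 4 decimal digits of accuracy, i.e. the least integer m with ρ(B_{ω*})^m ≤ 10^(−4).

m = 52

B_J for the 34×34 system has eigenvalues cos(kπ/35); ρ_J = cos(π/35) = 0.9959743.
√(1−ρ_J²) = |sin(π/35)| = 0.0896393
ω* = 2/(1 + 0.0896393) = 2/1.0896393 = 1.8354698.
and ρ(B_{ω*}) = 1.8354698 − 1 = 0.8354698.
4·ln10 = 9.21034; −ln(0.8354698) = 0.179761; m = ⌈9.21034/0.179761⌉ = ⌈51.237⌉ = 52.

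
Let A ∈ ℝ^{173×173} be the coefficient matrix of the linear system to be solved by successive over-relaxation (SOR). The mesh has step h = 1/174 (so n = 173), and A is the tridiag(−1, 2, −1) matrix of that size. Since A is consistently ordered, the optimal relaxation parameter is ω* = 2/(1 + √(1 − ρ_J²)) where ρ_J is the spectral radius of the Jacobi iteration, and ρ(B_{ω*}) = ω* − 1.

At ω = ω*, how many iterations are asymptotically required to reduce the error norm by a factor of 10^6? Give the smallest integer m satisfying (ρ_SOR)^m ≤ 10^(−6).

m = 383

With n=173, ρ(Jacobi) = cos(π/174) = 0.9998370.
√(1−ρ_J²) = |sin(π/174)| = 0.0180541
ω* = 2 / (1 + 0.0180541) = 2 / 1.0180541 ≈ 1.9645321.
At ω = 1.9645321 every |λ(B_ω)| = ω−1, so ρ_SOR = 0.9645321.
m ≥ 6·ln10 / (−ln 0.9645321) = 382.572; smallest integer m = 383.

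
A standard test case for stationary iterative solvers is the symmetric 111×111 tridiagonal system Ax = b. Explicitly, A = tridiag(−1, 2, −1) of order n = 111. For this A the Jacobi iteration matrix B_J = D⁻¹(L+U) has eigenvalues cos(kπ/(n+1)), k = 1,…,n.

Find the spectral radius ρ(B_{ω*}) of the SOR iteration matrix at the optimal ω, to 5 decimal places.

n=111: λ(B_J) = 1 − λ(A)/2 = cos(kπ/112); k=1 gives ρ_J = 0.99961.
root = sin(π/112) = 0.028046  (since 1−cos² = sin²).
[ω*] 2 ÷ (1 + 0.028046) = 2 ÷ 1.028046 = 1.94544.
and ρ(B_{ω*}) = 1.94544 − 1 = 0.94544.

ρ_SOR = 0.94544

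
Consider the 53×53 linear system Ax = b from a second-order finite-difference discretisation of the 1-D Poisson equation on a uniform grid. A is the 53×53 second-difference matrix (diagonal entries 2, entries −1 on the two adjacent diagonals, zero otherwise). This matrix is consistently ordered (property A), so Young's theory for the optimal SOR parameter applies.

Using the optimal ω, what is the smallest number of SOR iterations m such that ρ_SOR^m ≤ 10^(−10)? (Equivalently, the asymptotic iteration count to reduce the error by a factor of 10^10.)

spectrum of D⁻¹(L+U) = {cos(kπ/54) : 1≤k≤53}; ρ_J = cos(π/54) = 0.9983082.
root = sin(π/54) = 0.0581448  (since 1−cos² = sin²).
ω* = 2/(1 + 0.0581448) = 2/1.0581448 = 1.8901005.
Hence ρ(B_{ω*}) = 1.8901005 − 1 = 0.8901005.
Need (0.8901005)^m ≤ 10^(−10): m ≥ 10·ln10/|ln 0.8901005| = 23.0259/0.116421 = 197.781 ⇒ m = 198.

m = 198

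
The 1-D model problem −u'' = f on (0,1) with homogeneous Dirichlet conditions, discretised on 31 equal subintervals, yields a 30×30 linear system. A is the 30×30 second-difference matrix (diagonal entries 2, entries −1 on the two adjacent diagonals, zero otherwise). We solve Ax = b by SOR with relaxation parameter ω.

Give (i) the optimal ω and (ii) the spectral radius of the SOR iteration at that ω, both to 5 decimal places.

B_J for the 30×30 system has eigenvalues cos(kπ/31); ρ_J = cos(π/31) = 0.99487.
√(1−ρ_J²) = |sin(π/31)| = 0.101168
ω* = 2/(1+0.101168) = 1.81625
and ρ(B_{ω*}) = 1.81625 − 1 = 0.81625.

ω* = 1.81625, ρ_SOR = 0.81625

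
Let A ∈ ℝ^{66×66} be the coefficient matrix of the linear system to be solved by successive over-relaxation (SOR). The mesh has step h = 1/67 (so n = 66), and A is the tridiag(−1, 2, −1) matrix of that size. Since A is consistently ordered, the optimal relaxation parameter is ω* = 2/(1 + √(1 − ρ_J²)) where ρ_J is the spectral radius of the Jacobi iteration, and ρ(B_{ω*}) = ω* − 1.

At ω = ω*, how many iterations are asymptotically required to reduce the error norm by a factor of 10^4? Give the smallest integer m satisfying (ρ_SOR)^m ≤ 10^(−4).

½·tridiag(1,0,1) at n=66: λ_k = cos(kπ/67); max |λ| at k=1 ⇒ ρ_J = cos(π/67) ≈ 0.9989009.
root = sin(π/67) = 0.0468723  (since 1−cos² = sin²).
So ω* = 2/1.0468723 = 1.9104527 (Young).
[ρ_SOR] ω* − 1 = 0.9104527.
(0.9104527)^m ≤ 10^{−4}  ⇒  m·ln(0.9104527) ≤ −4·ln10  ⇒  m ≥ 98.177  ⇒  m = 99

m = 99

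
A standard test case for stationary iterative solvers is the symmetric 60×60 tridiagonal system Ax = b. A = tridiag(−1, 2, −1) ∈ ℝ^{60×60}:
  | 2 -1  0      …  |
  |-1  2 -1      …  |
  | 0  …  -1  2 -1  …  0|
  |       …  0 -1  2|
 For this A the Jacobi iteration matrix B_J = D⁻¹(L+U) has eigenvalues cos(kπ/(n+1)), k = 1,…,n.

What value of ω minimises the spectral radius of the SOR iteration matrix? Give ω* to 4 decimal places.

n=60: λ(B_J) = 1 − λ(A)/2 = cos(kπ/61); k=1 gives ρ_J = 0.9987.
√(1−ρ_J²) simplifies to sin(π/61) = 0.05148.
[ω*] 2 ÷ (1 + 0.05148) = 2 ÷ 1.05148 = 1.9021.
At ω = 1.9021 every |λ(B_ω)| = ω−1, so ρ_SOR = 0.9021.

ω* = 1.9021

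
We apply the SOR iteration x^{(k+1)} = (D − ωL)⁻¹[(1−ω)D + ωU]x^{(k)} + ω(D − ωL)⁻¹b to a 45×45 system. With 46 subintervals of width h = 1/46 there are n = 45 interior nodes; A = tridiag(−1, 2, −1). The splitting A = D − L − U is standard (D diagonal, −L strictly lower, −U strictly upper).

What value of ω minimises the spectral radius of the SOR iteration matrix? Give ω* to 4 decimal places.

B_J for the 45×45 system has eigenvalues cos(kπ/46); ρ_J = cos(π/46) = 0.9977.
√(1−ρ_J²) simplifies to sin(π/46) = 0.06824.
Young: ω* = 2/(1+√(1−ρ_J²)) = 2/(1+0.06824) = 2/1.06824 = 1.8722.
and ρ(B_{ω*}) = 1.8722 − 1 = 0.8722.

ω* = 1.8722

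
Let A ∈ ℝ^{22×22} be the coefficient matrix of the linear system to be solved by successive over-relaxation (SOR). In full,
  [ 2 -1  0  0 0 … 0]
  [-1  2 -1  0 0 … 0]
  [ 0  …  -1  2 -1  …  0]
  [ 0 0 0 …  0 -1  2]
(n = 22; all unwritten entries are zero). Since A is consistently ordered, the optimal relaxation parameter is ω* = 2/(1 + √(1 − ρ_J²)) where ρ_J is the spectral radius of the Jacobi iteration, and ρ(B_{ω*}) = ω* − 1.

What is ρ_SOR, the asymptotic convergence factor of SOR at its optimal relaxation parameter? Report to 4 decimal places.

ρ_SOR = 0.7603

[ρ_J] n=22: ρ(B_J) = cos(π/(n+1)) = cos(π/23) = 0.9907.
√(1−ρ_J²) = |sin(π/23)| = 0.13617
Young: ω* = 2/(1+√(1−ρ_J²)) = 2/(1+0.13617) = 2/1.13617 = 1.7603.
and ρ(B_{ω*}) = 1.7603 − 1 = 0.7603.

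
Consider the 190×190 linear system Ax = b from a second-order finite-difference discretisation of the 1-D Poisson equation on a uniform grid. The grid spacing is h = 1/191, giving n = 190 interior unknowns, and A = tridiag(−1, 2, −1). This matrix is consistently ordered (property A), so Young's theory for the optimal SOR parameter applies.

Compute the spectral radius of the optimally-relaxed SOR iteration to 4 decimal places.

½·tridiag(1,0,1) at n=190: λ_k = cos(kπ/191); max |λ| at k=1 ⇒ ρ_J = cos(π/191) ≈ 0.9999.
1 − cos²(π/191) = sin²(π/191) ⇒ √(1−ρ_J²) = sin(π/191) = 0.01645.
So ω* = 2/1.01645 = 1.9676 (Young).
ρ(B_{ω*}) = ω*−1 = 0.9676

ρ_SOR = 0.9676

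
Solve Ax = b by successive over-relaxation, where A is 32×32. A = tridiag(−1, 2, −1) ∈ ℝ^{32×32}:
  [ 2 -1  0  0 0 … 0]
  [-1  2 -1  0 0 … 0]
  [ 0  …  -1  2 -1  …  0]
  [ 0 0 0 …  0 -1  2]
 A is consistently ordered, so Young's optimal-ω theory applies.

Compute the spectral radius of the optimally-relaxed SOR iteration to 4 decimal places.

With n=32, ρ(Jacobi) = cos(π/33) = 0.9955.
√(1 − cos²(π/33)) = sin(π/33) ≈ 0.09506.
Then 2/(1+√(1−ρ_J²)) = 2/(1+0.09506); ω* = 2/1.09506 = 1.8264.
and ρ(B_{ω*}) = 1.8264 − 1 = 0.8264.

ρ_SOR = 0.8264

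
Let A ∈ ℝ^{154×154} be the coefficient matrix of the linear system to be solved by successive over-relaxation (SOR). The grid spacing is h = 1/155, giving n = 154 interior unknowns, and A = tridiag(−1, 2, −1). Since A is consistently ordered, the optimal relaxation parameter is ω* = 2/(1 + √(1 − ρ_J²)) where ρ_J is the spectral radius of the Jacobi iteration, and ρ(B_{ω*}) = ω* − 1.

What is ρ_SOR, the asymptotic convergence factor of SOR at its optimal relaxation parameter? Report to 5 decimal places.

ρ_SOR = 0.96027

spectrum of D⁻¹(L+U) = {cos(kπ/155) : 1≤k≤154}; ρ_J = cos(π/155) = 0.99979.
√(1 − cos²(π/155)) = sin(π/155) ≈ 0.020267.
[ω*] 2 ÷ (1 + 0.020267) = 2 ÷ 1.020267 = 1.96027.
ρ(B_{ω*}) = ω*−1 = 0.96027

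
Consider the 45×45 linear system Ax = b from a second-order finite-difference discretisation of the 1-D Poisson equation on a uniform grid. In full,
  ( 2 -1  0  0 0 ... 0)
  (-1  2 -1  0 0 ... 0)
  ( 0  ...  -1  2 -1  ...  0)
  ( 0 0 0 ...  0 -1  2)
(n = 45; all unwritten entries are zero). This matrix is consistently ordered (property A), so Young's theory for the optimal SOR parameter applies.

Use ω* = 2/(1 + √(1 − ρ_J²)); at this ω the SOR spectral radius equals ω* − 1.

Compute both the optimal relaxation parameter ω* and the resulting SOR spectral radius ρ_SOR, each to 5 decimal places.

ω* = 1.87223, ρ_SOR = 0.87223

With n=45, ρ(Jacobi) = cos(π/46) = 0.99767.
√(1−ρ_J²) simplifies to sin(π/46) = 0.068242.
[ω*] 2 ÷ (1 + 0.068242) = 2 ÷ 1.068242 = 1.87223.
[ρ_SOR] ω* − 1 = 0.87223.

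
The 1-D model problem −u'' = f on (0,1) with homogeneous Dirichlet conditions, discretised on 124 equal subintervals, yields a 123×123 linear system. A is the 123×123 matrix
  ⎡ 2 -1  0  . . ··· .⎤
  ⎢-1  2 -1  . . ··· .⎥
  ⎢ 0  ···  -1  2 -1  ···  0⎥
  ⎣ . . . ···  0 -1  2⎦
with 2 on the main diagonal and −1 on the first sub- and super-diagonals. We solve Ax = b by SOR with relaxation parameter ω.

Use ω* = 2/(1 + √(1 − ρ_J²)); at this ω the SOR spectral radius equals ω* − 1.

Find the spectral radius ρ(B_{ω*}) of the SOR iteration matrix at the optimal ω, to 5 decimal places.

ρ_SOR = 0.95059

½·tridiag(1,0,1) at n=123: λ_k = cos(kπ/124); max |λ| at k=1 ⇒ ρ_J = cos(π/124) ≈ 0.99968.
√(1−ρ_J²) simplifies to sin(π/124) = 0.025333.
Young: ω* = 2/(1+√(1−ρ_J²)) = 2/(1+0.025333) = 2/1.025333 = 1.95059.
ρ_SOR = ω* − 1 = 1.95059 − 1 = 0.95059.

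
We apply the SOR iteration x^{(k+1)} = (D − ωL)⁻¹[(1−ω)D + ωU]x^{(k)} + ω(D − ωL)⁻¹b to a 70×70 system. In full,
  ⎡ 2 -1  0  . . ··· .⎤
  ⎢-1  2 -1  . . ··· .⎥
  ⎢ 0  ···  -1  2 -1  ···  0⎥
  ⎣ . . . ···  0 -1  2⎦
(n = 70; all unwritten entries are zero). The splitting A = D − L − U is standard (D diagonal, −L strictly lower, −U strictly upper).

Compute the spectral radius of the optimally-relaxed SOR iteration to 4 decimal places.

ρ_SOR = 0.9153

n=70: λ(B_J) = 1 − λ(A)/2 = cos(kπ/71); k=1 gives ρ_J = 0.9990.
1 − cos²(π/71) = sin²(π/71) ⇒ √(1−ρ_J²) = sin(π/71) = 0.04423.
[ω*] 2 ÷ (1 + 0.04423) = 2 ÷ 1.04423 = 1.9153.
Hence ρ(B_{ω*}) = 1.9153 − 1 = 0.9153.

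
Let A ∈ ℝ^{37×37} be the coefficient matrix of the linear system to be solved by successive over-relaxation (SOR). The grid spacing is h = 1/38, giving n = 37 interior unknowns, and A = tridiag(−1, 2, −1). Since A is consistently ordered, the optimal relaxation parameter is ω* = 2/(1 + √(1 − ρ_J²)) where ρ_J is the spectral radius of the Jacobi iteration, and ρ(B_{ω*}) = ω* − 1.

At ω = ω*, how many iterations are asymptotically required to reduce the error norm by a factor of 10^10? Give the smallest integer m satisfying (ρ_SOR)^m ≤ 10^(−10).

m = 140

spectrum of D⁻¹(L+U) = {cos(kπ/38) : 1≤k≤37}; ρ_J = cos(π/38) = 0.9965845.
√(1−ρ_J²) simplifies to sin(π/38) = 0.0825793.
ω* = 2/(1 + 0.0825793) = 2/1.0825793 = 1.8474397.
ρ_SOR = ω* − 1 = 1.8474397 − 1 = 0.8474397.
Need (0.8474397)^m ≤ 10^(−10): m ≥ 10·ln10/|ln 0.8474397| = 23.0259/0.165536 = 139.099 ⇒ m = 140.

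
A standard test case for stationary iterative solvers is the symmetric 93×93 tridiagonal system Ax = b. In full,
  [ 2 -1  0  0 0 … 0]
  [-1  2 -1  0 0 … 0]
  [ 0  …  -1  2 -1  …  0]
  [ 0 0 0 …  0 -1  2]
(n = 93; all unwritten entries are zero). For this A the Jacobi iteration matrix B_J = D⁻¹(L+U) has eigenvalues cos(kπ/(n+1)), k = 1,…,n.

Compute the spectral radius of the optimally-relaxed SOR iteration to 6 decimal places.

ρ_SOR = 0.935331

½·tridiag(1,0,1) at n=93: λ_k = cos(kπ/94); max |λ| at k=1 ⇒ ρ_J = cos(π/94) ≈ 0.999442.
root = sin(π/94) = 0.0334150  (since 1−cos² = sin²).
ω* = 2/(1 + 0.0334150) = 2/1.0334150 = 1.935331.
ρ(B_{ω*}) = ω*−1 = 0.935331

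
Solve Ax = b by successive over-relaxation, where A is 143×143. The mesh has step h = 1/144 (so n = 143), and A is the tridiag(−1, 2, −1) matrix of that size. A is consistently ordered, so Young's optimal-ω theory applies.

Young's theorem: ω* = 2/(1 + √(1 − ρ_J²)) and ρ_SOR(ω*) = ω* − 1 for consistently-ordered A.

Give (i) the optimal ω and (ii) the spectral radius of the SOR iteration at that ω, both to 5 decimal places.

ω* = 1.95730, ρ_SOR = 0.95730

½·tridiag(1,0,1) at n=143: λ_k = cos(kπ/144); max |λ| at k=1 ⇒ ρ_J = cos(π/144) ≈ 0.99976.
√(1−ρ_J²) simplifies to sin(π/144) = 0.021815.
ω* = 2/(1+0.021815) = 1.95730
[ρ_SOR] ω* − 1 = 0.95730.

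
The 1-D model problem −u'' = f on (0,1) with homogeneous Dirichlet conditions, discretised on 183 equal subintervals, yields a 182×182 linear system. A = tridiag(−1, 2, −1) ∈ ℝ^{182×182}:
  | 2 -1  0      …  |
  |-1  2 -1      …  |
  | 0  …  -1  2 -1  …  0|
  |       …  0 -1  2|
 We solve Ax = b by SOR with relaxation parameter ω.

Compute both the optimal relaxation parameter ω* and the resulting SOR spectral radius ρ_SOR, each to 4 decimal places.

n=182: λ(B_J) = 1 − λ(A)/2 = cos(kπ/183); k=1 gives ρ_J = 0.9999.
√(1 − cos²(π/183)) = sin(π/183) ≈ 0.01717.
Young: ω* = 2/(1+√(1−ρ_J²)) = 2/(1+0.01717) = 2/1.01717 = 1.9662.
At ω = 1.9662 every |λ(B_ω)| = ω−1, so ρ_SOR = 0.9662.

ω* = 1.9662, ρ_SOR = 0.9662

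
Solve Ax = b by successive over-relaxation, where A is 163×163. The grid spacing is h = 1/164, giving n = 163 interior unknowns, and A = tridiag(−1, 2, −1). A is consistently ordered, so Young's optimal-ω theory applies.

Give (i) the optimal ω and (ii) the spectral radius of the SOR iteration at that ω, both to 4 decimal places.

ω* = 1.9624, ρ_SOR = 0.9624

spectrum of D⁻¹(L+U) = {cos(kπ/164) : 1≤k≤163}; ρ_J = cos(π/164) = 0.9998.
√(1−ρ_J²) = |sin(π/164)| = 0.01915
Then 2/(1+√(1−ρ_J²)) = 2/(1+0.01915); ω* = 2/1.01915 = 1.9624.
ρ(B_{ω*}) = ω*−1 = 0.9624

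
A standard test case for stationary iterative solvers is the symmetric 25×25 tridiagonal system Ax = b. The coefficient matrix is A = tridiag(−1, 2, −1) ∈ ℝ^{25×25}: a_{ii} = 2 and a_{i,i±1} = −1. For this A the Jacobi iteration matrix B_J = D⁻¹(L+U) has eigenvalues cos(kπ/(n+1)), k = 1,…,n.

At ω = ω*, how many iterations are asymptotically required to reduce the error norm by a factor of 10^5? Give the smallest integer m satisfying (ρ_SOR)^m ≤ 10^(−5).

m = 48

B_J for the 25×25 system has eigenvalues cos(kπ/26); ρ_J = cos(π/26) = 0.9927089.
root = sin(π/26) = 0.1205367  (since 1−cos² = sin²).
Then 2/(1+√(1−ρ_J²)) = 2/(1+0.1205367); ω* = 2/1.1205367 = 1.7848590.
ρ_SOR = ω* − 1 = 1.7848590 − 1 = 0.7848590.
(0.7848590)^m ≤ 10^{−5}  ⇒  m·ln(0.7848590) ≤ −5·ln10  ⇒  m ≥ 47.525  ⇒  m = 48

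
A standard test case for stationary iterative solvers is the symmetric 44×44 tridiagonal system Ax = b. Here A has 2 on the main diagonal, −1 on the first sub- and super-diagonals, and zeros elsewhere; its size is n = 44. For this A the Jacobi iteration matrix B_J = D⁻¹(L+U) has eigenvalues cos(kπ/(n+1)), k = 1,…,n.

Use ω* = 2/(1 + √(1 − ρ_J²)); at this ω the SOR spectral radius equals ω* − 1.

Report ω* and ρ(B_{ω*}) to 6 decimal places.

ω* = 1.869584, ρ_SOR = 0.869584

With n=44, ρ(Jacobi) = cos(π/45) = 0.997564.
√(1−ρ_J²) = |sin(π/45)| = 0.0697565
Then 2/(1+√(1−ρ_J²)) = 2/(1+0.0697565); ω* = 2/1.0697565 = 1.869584.
Hence ρ(B_{ω*}) = 1.869584 − 1 = 0.869584.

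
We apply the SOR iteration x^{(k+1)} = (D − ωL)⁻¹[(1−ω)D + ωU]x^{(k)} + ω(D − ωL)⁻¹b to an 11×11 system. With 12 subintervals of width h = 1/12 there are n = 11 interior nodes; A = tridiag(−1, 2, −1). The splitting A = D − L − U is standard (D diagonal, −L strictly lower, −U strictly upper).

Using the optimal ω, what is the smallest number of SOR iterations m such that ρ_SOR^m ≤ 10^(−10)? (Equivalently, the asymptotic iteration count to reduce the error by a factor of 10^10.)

[ρ_J] n=11: ρ(B_J) = cos(π/(n+1)) = cos(π/12) = 0.9659258.
√(1−ρ_J²) = |sin(π/12)| = 0.2588190
So ω* = 2/1.2588190 = 1.5887908 (Young).
ρ_SOR = ω* − 1 ≈ 0.5887908.
For 10 digits: m = 10·ln10 / (−ln 0.5887908) = 23.0259/0.529684 = 43.471; round up → m = 44.

m = 44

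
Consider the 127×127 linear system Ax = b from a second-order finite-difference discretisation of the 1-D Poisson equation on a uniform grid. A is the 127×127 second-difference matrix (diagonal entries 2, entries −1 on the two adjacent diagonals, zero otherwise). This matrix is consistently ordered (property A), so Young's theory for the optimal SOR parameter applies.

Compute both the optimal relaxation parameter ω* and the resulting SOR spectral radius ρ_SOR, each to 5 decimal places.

ω* = 1.95209, ρ_SOR = 0.95209

[ρ_J] n=127: ρ(B_J) = cos(π/(n+1)) = cos(π/128) = 0.99970.
√(1 − cos²(π/128)) = sin(π/128) ≈ 0.024541.
So ω* = 2/1.024541 = 1.95209 (Young).
At ω = 1.95209 every |λ(B_ω)| = ω−1, so ρ_SOR = 0.95209.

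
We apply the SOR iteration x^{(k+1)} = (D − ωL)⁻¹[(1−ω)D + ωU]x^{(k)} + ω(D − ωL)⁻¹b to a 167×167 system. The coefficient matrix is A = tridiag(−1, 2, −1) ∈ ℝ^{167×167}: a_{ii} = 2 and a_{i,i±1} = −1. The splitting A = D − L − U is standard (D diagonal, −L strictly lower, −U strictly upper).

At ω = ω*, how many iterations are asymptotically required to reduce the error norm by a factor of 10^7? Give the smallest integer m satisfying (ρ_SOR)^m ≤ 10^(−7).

m = 431

ρ_J = max_k |cos(kπ/168)| = cos(π/168) = 0.9998252
root = sin(π/168) = 0.0186989  (since 1−cos² = sin²).
ω* = 2/(1 + 0.0186989) = 2/1.0186989 = 1.9632887.
[ρ_SOR] ω* − 1 = 0.9632887.
(0.9632887)^m ≤ 10^{−7}  ⇒  m·ln(0.9632887) ≤ −7·ln10  ⇒  m ≥ 430.941  ⇒  m = 431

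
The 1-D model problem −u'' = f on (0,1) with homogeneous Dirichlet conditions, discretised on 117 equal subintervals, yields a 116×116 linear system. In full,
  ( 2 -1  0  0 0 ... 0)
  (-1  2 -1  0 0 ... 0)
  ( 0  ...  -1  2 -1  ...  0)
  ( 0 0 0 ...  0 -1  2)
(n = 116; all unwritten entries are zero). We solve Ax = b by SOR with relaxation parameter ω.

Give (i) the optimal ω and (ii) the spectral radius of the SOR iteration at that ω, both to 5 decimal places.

spectrum of D⁻¹(L+U) = {cos(kπ/117) : 1≤k≤116}; ρ_J = cos(π/117) = 0.99964.
root = sin(π/117) = 0.026848  (since 1−cos² = sin²).
ω* = 2/(1+0.026848) = 1.94771
[ρ_SOR] ω* − 1 = 0.94771.

ω* = 1.94771, ρ_SOR = 0.94771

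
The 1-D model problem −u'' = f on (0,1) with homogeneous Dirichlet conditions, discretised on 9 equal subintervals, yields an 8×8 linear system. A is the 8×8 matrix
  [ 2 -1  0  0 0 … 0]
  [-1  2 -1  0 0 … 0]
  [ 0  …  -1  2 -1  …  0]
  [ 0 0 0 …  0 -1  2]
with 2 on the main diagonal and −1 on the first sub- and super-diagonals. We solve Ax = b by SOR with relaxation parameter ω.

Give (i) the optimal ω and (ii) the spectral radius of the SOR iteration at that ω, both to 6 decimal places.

ω* = 1.490291, ρ_SOR = 0.490291

n=8: λ(B_J) = 1 − λ(A)/2 = cos(kπ/9); k=1 gives ρ_J = 0.939693.
√(1−ρ_J²) simplifies to sin(π/9) = 0.3420201.
ω* = 2 / (1 + 0.3420201) = 2 / 1.3420201 ≈ 1.490291.
and ρ(B_{ω*}) = 1.490291 − 1 = 0.490291.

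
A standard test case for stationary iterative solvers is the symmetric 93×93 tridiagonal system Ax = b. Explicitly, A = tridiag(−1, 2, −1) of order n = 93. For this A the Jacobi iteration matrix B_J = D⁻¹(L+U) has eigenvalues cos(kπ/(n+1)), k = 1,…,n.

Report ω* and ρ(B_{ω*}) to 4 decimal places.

ω* = 1.9353, ρ_SOR = 0.9353

[ρ_J] n=93: ρ(B_J) = cos(π/(n+1)) = cos(π/94) = 0.9994.
1 − cos²(π/94) = sin²(π/94) ⇒ √(1−ρ_J²) = sin(π/94) = 0.03341.
So ω* = 2/1.03341 = 1.9353 (Young).
Hence ρ(B_{ω*}) = 1.9353 − 1 = 0.9353.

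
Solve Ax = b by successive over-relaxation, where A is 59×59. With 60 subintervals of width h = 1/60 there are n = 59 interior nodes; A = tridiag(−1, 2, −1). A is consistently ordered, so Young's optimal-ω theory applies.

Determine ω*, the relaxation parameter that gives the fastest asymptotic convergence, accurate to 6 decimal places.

[ρ_J] n=59: ρ(B_J) = cos(π/(n+1)) = cos(π/60) = 0.998630.
1 − cos²(π/60) = sin²(π/60) ⇒ √(1−ρ_J²) = sin(π/60) = 0.0523360.
[ω*] 2 ÷ (1 + 0.0523360) = 2 ÷ 1.0523360 = 1.900534.
ρ_SOR = ω* − 1 = 1.900534 − 1 = 0.900534.

ω* = 1.900534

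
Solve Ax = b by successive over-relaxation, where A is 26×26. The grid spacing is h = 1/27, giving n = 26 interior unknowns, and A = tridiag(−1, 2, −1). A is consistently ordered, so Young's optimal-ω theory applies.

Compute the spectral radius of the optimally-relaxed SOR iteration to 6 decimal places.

With n=26, ρ(Jacobi) = cos(π/27) = 0.993238.
√(1 − cos²(π/27)) = sin(π/27) ≈ 0.1160929.
ω* = 2/(1+0.1160929) = 1.791966
At ω = 1.791966 every |λ(B_ω)| = ω−1, so ρ_SOR = 0.791966.

ρ_SOR = 0.791966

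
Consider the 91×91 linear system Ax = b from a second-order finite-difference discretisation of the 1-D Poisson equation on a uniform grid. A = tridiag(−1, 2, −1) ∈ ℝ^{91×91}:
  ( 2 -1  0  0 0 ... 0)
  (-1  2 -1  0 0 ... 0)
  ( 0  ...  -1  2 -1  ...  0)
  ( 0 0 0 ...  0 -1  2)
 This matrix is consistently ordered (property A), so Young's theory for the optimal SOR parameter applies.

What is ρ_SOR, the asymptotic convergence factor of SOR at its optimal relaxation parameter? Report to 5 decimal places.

ρ_SOR = 0.93397

n=91: λ(B_J) = 1 − λ(A)/2 = cos(kπ/92); k=1 gives ρ_J = 0.99942.
root = sin(π/92) = 0.034141  (since 1−cos² = sin²).
Then 2/(1+√(1−ρ_J²)) = 2/(1+0.034141); ω* = 2/1.034141 = 1.93397.
ρ_SOR = ω* − 1 = 1.93397 − 1 = 0.93397.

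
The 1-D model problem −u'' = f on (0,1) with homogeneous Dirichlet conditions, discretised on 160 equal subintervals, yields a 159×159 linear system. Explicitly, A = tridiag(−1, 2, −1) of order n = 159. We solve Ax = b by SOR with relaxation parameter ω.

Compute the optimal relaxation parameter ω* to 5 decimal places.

ω* = 1.96149

With n=159, ρ(Jacobi) = cos(π/160) = 0.99981.
1 − cos²(π/160) = sin²(π/160) ⇒ √(1−ρ_J²) = sin(π/160) = 0.019634.
ω* = 2/(1+0.019634) = 1.96149
ρ(B_{ω*}) = ω*−1 = 0.96149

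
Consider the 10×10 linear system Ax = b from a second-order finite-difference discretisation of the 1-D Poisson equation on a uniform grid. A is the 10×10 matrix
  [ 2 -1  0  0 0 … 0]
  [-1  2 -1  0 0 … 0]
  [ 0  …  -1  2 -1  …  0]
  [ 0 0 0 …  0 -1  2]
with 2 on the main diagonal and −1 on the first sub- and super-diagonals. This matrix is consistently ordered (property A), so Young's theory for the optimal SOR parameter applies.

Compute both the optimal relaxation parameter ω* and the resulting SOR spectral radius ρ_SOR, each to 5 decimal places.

ω* = 1.56039, ρ_SOR = 0.56039

[ρ_J] n=10: ρ(B_J) = cos(π/(n+1)) = cos(π/11) = 0.95949.
√(1−ρ_J²) simplifies to sin(π/11) = 0.281733.
ω* = 2/(1 + 0.281733) = 2/1.281733 = 1.56039.
and ρ(B_{ω*}) = 1.56039 − 1 = 0.56039.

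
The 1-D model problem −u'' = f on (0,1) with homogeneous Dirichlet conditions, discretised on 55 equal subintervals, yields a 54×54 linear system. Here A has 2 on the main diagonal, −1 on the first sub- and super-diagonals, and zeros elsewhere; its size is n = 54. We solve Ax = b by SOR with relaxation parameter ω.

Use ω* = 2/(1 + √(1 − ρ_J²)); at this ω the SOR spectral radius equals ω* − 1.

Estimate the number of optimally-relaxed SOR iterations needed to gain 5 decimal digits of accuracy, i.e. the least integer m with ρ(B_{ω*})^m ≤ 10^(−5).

B_J for the 54×54 system has eigenvalues cos(kπ/55); ρ_J = cos(π/55) = 0.9983691.
1 − cos²(π/55) = sin²(π/55) ⇒ √(1−ρ_J²) = sin(π/55) = 0.0570888.
ω* = 2/(1 + 0.0570888) = 2/1.0570888 = 1.8919886.
ρ(B_{ω*}) = ω*−1 = 0.8919886
5·ln10 = 11.5129; −ln(0.8919886) = 0.114302; m = ⌈11.5129/0.114302⌉ = ⌈100.724⌉ = 101.

m = 101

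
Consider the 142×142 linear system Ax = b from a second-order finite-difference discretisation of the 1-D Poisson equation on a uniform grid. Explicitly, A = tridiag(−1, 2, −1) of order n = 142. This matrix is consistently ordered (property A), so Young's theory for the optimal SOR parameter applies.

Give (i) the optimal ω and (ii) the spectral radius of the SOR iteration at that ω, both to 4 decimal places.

ω* = 1.9570, ρ_SOR = 0.9570

B_J for the 142×142 system has eigenvalues cos(kπ/143); ρ_J = cos(π/143) = 0.9998.
√(1−ρ_J²) = |sin(π/143)| = 0.02197
Then 2/(1+√(1−ρ_J²)) = 2/(1+0.02197); ω* = 2/1.02197 = 1.9570.
ρ_SOR = ω* − 1 ≈ 0.9570.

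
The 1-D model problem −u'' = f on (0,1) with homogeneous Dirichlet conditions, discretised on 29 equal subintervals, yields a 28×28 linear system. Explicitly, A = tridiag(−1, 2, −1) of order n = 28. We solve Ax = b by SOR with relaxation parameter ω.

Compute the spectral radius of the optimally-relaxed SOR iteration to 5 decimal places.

½·tridiag(1,0,1) at n=28: λ_k = cos(kπ/29); max |λ| at k=1 ⇒ ρ_J = cos(π/29) ≈ 0.99414.
1 − cos²(π/29) = sin²(π/29) ⇒ √(1−ρ_J²) = sin(π/29) = 0.108119.
Young: ω* = 2/(1+√(1−ρ_J²)) = 2/(1+0.108119) = 2/1.108119 = 1.80486.
ρ_SOR = ω* − 1 ≈ 0.80486.

ρ_SOR = 0.80486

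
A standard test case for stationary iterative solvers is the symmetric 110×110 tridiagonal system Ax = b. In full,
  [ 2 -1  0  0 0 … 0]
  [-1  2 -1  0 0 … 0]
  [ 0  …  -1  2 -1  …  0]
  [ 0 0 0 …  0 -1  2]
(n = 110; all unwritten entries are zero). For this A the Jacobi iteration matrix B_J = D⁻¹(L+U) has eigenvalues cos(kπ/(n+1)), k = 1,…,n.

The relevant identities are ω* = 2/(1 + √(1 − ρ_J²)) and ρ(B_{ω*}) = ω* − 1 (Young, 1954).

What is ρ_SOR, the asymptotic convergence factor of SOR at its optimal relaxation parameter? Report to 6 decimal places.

ρ_SOR = 0.944960

With n=110, ρ(Jacobi) = cos(π/111) = 0.999600.
√(1 − cos²(π/111)) = sin(π/111) ≈ 0.0282989.
ω* = 2/(1 + 0.0282989) = 2/1.0282989 = 1.944960.
At ω = 1.944960 every |λ(B_ω)| = ω−1, so ρ_SOR = 0.944960.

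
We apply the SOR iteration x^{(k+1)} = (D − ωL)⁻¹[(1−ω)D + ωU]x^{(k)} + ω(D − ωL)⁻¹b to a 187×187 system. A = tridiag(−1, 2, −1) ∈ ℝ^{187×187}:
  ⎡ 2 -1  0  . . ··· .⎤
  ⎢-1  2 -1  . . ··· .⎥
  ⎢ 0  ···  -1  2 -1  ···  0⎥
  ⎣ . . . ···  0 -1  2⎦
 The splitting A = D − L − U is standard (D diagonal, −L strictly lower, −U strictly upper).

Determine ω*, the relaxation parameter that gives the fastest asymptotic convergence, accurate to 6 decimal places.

ω* = 1.967130

n=187: λ(B_J) = 1 − λ(A)/2 = cos(kπ/188); k=1 gives ρ_J = 0.999860.
√(1−ρ_J²) simplifies to sin(π/188) = 0.0167098.
ω* = 2/(1+0.0167098) = 1.967130
ρ_SOR = ω* − 1 ≈ 0.967130.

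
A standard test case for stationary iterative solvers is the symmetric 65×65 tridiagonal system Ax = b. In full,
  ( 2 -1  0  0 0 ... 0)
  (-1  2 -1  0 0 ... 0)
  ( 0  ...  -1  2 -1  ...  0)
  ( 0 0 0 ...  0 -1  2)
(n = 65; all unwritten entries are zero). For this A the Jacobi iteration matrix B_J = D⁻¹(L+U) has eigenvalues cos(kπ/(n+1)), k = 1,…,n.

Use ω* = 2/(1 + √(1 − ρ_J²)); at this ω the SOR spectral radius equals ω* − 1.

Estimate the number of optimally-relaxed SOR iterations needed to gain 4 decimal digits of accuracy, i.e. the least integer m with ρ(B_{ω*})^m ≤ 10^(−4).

m = 97

n=65: λ(B_J) = 1 − λ(A)/2 = cos(kπ/66); k=1 gives ρ_J = 0.9988673.
root = sin(π/66) = 0.0475819  (since 1−cos² = sin²).
So ω* = 2/1.0475819 = 1.9091586 (Young).
and ρ(B_{ω*}) = 1.9091586 − 1 = 0.9091586.
For 4 digits: m = 4·ln10 / (−ln 0.9091586) = 9.21034/0.0952357 = 96.711; round up → m = 97.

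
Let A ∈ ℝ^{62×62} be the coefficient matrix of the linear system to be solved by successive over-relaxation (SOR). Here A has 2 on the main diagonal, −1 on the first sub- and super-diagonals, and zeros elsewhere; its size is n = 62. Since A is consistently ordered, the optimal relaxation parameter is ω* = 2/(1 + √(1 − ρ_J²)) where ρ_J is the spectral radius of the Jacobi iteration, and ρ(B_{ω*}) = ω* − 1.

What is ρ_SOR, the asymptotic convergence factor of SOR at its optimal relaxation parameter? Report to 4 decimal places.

ρ_SOR = 0.9050

B_J for the 62×62 system has eigenvalues cos(kπ/63); ρ_J = cos(π/63) = 0.9988.
1 − cos²(π/63) = sin²(π/63) ⇒ √(1−ρ_J²) = sin(π/63) = 0.04985.
Young: ω* = 2/(1+√(1−ρ_J²)) = 2/(1+0.04985) = 2/1.04985 = 1.9050.
and ρ(B_{ω*}) = 1.9050 − 1 = 0.9050.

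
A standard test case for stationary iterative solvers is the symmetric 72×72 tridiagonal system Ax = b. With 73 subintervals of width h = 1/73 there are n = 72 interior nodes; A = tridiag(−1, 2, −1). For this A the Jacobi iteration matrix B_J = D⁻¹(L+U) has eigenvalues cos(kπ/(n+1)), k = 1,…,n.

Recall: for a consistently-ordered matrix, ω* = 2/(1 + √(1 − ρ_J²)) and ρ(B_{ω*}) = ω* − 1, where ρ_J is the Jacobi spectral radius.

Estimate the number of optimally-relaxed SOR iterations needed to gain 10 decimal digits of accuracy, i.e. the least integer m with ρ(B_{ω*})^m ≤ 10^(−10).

m = 268

spectrum of D⁻¹(L+U) = {cos(kπ/73) : 1≤k≤72}; ρ_J = cos(π/73) = 0.9990741.
√(1−ρ_J²) simplifies to sin(π/73) = 0.0430222.
[ω*] 2 ÷ (1 + 0.0430222) = 2 ÷ 1.0430222 = 1.9175047.
At ω = 1.9175047 every |λ(B_ω)| = ω−1, so ρ_SOR = 0.9175047.
ρ_SOR^m ≤ 10^(−10) ⇔ m ≥ 10·ln10/(−ln 0.9175047) = 23.0259/0.0860976 = 267.440; m = ⌈267.440⌉ = 268.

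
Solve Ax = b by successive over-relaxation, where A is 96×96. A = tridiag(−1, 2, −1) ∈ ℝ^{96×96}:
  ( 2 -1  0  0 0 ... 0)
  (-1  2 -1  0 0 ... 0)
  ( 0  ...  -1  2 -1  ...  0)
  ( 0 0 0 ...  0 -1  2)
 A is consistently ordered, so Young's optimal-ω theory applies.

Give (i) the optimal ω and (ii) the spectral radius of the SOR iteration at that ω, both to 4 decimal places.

n=96: λ(B_J) = 1 − λ(A)/2 = cos(kπ/97); k=1 gives ρ_J = 0.9995.
1 − cos²(π/97) = sin²(π/97) ⇒ √(1−ρ_J²) = sin(π/97) = 0.03238.
[ω*] 2 ÷ (1 + 0.03238) = 2 ÷ 1.03238 = 1.9373.
At ω = 1.9373 every |λ(B_ω)| = ω−1, so ρ_SOR = 0.9373.

ω* = 1.9373, ρ_SOR = 0.9373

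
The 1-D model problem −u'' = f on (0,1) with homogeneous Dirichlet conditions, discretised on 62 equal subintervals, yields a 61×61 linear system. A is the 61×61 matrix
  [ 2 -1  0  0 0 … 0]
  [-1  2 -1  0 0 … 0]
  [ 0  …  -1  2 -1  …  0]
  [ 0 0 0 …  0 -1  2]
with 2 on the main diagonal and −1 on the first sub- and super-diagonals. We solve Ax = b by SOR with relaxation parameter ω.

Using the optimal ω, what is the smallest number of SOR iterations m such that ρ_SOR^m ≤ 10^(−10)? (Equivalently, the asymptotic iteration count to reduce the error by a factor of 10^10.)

B_J for the 61×61 system has eigenvalues cos(kπ/62); ρ_J = cos(π/62) = 0.9987165.
root = sin(π/62) = 0.0506492  (since 1−cos² = sin²).
Young: ω* = 2/(1+√(1−ρ_J²)) = 2/(1+0.0506492) = 2/1.0506492 = 1.9035849.
[ρ_SOR] ω* − 1 = 0.9035849.
For 10 digits: m = 10·ln10 / (−ln 0.9035849) = 23.0259/0.101385 = 227.113; round up → m = 228.

m = 228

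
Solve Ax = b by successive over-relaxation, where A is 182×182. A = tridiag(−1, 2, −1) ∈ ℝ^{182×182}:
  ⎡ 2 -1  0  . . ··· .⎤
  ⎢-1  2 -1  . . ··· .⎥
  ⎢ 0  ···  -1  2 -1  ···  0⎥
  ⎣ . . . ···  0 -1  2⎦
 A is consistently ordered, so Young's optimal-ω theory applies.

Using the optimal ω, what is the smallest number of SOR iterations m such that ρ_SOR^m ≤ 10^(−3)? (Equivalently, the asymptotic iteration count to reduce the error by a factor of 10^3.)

m = 202

n=182: λ(B_J) = 1 − λ(A)/2 = cos(kπ/183); k=1 gives ρ_J = 0.9998526.
√(1 − cos²(π/183)) = sin(π/183) ≈ 0.0171663.
So ω* = 2/1.0171663 = 1.9662468 (Young).
and ρ(B_{ω*}) = 1.9662468 − 1 = 0.9662468.
ρ_SOR^m ≤ 10^(−3) ⇔ m ≥ 3·ln10/(−ln 0.9662468) = 6.90776/0.034336 = 201.181; m = ⌈201.181⌉ = 202.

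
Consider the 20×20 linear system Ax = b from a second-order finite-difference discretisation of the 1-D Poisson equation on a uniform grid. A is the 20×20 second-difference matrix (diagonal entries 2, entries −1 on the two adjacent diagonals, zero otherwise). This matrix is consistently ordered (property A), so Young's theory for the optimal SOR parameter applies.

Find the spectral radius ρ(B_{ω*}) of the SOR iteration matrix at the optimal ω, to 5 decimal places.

ρ_SOR = 0.74058

With n=20, ρ(Jacobi) = cos(π/21) = 0.98883.
√(1−ρ_J²) simplifies to sin(π/21) = 0.149042.
Young: ω* = 2/(1+√(1−ρ_J²)) = 2/(1+0.149042) = 2/1.149042 = 1.74058.
ρ_SOR = ω* − 1 = 1.74058 − 1 = 0.74058.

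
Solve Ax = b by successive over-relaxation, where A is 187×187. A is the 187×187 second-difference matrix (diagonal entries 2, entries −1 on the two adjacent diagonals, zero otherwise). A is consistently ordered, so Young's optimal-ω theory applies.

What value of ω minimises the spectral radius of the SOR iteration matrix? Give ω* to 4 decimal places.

ω* = 1.9671

[ρ_J] n=187: ρ(B_J) = cos(π/(n+1)) = cos(π/188) = 0.9999.
root = sin(π/188) = 0.01671  (since 1−cos² = sin²).
ω* = 2/(1 + 0.01671) = 2/1.01671 = 1.9671.
[ρ_SOR] ω* − 1 = 0.9671.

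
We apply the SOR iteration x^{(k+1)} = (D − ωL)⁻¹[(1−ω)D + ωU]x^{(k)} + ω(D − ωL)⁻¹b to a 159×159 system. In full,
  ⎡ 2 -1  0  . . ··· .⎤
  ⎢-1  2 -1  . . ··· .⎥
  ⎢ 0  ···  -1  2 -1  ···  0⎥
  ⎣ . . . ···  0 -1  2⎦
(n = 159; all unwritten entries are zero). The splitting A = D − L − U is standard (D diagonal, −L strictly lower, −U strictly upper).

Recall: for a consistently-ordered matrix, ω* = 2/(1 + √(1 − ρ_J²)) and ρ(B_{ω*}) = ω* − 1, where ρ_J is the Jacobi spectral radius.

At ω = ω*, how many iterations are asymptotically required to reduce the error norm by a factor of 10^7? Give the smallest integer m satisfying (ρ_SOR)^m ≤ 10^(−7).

m = 411

spectrum of D⁻¹(L+U) = {cos(kπ/160) : 1≤k≤159}; ρ_J = cos(π/160) = 0.9998072.
√(1−ρ_J²) simplifies to sin(π/160) = 0.0196337.
So ω* = 2/1.0196337 = 1.9614887 (Young).
At ω = 1.9614887 every |λ(B_ω)| = ω−1, so ρ_SOR = 0.9614887.
For 7 digits: m = 7·ln10 / (−ln 0.9614887) = 16.1181/0.0392725 = 410.417; round up → m = 411.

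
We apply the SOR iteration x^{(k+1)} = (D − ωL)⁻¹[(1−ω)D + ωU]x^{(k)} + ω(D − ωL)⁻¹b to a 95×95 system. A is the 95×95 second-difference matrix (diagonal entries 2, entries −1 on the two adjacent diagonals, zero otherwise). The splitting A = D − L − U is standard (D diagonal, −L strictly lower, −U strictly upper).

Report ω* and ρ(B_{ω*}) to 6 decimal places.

ρ_J = max_k |cos(kπ/96)| = cos(π/96) = 0.999465
√(1 − cos²(π/96)) = sin(π/96) ≈ 0.0327191.
ω* = 2/(1 + 0.0327191) = 2/1.0327191 = 1.936635.
and ρ(B_{ω*}) = 1.936635 − 1 = 0.936635.

ω* = 1.936635, ρ_SOR = 0.936635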